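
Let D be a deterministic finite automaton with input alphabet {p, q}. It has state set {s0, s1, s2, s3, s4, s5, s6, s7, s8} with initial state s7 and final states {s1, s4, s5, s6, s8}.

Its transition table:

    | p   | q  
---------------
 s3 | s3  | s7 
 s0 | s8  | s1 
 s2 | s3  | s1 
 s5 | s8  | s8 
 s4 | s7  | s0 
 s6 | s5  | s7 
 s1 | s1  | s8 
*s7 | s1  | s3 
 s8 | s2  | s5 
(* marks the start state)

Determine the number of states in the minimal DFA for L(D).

6

Reachable states from the start: {s1,s2,s3,s5,s7,s8}. Unreachable: {s0,s4,s6} — drop them.
Initial partition by acceptance: {s1,s5,s8} | {s2,s3,s7}.
Refine {s1,s5,s8} on symbol p: members go to different blocks, giving {s1,s5} and {s8}.
Split {s1,s5} by δ(·,p) → {s1} and {s5}.
On input p, block {s2,s3,s7} splits into {s2,s3} and {s7}.
Refine {s2,s3} on symbol q: members go to different blocks, giving {s2} and {s3}.
The partition is now stable with 6 blocks: {s1} | {s2} | {s8} | {s5} | {s7} | {s3}.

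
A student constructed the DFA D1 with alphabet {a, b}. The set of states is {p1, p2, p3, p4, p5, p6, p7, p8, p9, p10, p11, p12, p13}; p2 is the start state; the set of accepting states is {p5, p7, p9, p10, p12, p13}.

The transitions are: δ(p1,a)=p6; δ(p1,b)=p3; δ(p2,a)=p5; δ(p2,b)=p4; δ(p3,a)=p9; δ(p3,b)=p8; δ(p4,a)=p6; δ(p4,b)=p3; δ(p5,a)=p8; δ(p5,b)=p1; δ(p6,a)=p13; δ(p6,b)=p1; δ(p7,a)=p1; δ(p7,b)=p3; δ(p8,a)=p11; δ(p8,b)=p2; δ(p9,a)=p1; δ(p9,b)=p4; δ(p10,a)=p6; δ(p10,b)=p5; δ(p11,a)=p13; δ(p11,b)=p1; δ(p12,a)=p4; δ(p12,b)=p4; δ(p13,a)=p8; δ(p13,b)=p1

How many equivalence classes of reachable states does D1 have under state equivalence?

First remove the unreachable states {p7,p10,p12}; 10 states remain.
P0 = {p5,p9,p13} | {p1,p2,p3,p4,p6,p8,p11}.
On input a, block {p1,p2,p3,p4,p6,p8,p11} splits into {p2,p3,p6,p11} and {p1,p4,p8}.
The partition is now stable with 3 blocks: {p5,p9,p13} | {p2,p3,p6,p11} | {p1,p4,p8}.

3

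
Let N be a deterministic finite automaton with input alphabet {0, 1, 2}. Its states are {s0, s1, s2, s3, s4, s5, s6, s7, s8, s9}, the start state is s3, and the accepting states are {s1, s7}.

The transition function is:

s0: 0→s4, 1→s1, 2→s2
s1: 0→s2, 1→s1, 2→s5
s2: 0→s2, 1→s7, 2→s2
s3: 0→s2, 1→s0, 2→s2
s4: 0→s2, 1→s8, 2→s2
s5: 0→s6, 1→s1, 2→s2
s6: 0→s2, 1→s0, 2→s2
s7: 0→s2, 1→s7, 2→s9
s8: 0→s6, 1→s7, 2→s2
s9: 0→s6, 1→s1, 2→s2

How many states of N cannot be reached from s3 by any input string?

0

Exploring from s3, all states are eventually visited, so none are unreachable.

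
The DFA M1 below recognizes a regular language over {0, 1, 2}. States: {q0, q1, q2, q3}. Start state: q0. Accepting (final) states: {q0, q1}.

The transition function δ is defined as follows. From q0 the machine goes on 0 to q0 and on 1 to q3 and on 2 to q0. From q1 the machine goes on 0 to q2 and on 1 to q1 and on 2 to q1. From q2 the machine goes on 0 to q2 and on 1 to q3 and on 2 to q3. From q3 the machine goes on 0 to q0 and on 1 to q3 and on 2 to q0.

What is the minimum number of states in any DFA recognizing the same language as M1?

States {q1,q2} cannot be reached from the start state, so discard them.
Initial partition by acceptance: {q0} | {q3}.
No further refinement is possible. Final partition (2 blocks): {q0} | {q3}.

2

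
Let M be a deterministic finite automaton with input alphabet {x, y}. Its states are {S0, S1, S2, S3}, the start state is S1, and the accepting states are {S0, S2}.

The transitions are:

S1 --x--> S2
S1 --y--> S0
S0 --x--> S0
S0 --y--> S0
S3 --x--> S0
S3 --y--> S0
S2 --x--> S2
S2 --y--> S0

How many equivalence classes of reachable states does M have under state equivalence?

States {S3} cannot be reached from the start state, so discard them.
Initial partition by acceptance: {S0,S2} | {S1}.
No further refinement is possible. Final partition (2 blocks): {S0,S2} | {S1}.

2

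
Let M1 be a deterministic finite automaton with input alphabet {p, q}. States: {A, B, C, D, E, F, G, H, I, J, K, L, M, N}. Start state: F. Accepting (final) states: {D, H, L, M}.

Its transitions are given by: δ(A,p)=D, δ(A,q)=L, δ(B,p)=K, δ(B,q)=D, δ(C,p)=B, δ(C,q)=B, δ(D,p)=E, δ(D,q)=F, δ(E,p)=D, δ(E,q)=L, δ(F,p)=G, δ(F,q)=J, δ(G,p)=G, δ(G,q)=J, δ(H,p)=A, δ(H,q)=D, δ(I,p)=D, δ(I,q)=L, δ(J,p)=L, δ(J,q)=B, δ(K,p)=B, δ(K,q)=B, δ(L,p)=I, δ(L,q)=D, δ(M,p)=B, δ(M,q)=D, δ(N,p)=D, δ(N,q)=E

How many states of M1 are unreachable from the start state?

5

No path from F leads to A, C, H, M, N; the other 9 states are all reachable.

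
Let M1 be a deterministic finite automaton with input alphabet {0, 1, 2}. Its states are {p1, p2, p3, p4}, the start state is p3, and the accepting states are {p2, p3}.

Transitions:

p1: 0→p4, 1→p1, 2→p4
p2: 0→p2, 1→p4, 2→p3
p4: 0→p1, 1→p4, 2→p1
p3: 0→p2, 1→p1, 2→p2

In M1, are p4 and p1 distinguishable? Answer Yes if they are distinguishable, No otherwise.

No

Initial partition by acceptance: {p2,p3} | {p1,p4}.
No further refinement is possible. Final partition (2 blocks): {p2,p3} | {p1,p4}.
p4 and p1 lie in the same block of the stable partition, so they are equivalent — no string distinguishes them.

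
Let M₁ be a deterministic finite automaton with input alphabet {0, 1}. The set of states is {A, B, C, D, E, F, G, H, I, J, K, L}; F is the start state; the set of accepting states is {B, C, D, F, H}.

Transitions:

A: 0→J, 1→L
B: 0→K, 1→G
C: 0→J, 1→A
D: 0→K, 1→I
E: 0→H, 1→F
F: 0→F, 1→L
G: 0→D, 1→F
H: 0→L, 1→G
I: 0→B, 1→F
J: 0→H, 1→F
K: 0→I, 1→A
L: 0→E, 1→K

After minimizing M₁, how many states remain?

4

States {C} cannot be reached from the start state, so discard them.
P0 = {B,D,F,H} | {A,E,G,I,J,K,L}.
Refine {B,D,F,H} on symbol 0: members go to different blocks, giving {B,D,H} and {F}.
Split {A,E,G,I,J,K,L} by δ(·,0) → {E,G,I,J} and {A,K,L}.
Stable partition: {B,D,H} | {E,G,I,J} | {F} | {A,K,L} — 4 equivalence classes.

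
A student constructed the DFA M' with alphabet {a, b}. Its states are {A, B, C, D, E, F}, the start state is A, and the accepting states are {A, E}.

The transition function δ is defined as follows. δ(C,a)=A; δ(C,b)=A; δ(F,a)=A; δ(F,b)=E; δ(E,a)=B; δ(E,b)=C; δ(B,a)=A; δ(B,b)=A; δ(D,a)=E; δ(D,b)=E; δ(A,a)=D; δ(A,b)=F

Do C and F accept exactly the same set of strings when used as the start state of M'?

Initial partition by acceptance: {A,E} | {B,C,D,F}.
No further refinement is possible. Final partition (2 blocks): {A,E} | {B,C,D,F}.
C and F lie in the same block of the stable partition, so they are equivalent — no string distinguishes them.

Yes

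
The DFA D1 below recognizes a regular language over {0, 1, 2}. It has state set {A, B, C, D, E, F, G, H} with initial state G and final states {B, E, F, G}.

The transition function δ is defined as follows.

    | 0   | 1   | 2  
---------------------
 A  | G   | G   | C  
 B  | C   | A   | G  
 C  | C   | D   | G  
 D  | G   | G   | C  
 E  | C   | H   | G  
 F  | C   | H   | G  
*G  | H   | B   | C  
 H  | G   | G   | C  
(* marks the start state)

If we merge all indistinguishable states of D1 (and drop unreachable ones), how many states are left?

First remove the unreachable states {E,F}; 6 states remain.
P0 = {B,G} | {A,C,D,H}.
On input 1, block {B,G} splits into {B} and {G}.
Refine {A,C,D,H} on symbol 0: members go to different blocks, giving {A,D,H} and {C}.
No further refinement is possible. Final partition (4 blocks): {B} | {A,D,H} | {G} | {C}.

4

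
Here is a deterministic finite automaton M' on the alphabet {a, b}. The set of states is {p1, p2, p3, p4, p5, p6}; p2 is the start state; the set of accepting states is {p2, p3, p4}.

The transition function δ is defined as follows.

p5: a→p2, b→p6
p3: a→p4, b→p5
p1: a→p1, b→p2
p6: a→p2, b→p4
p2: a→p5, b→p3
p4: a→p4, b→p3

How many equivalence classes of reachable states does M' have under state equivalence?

Reachable states from the start: {p2,p3,p4,p5,p6}. Unreachable: {p1} — drop them.
P0 = {p2,p3,p4} | {p5,p6}.
Refine {p2,p3,p4} on symbol a: members go to different blocks, giving {p3,p4} and {p2}.
Split {p3,p4} by δ(·,b) → {p3} and {p4}.
Refine {p5,p6} on symbol b: members go to different blocks, giving {p5} and {p6}.
No further refinement is possible. Final partition (5 blocks): {p3} | {p5} | {p2} | {p4} | {p6}.

5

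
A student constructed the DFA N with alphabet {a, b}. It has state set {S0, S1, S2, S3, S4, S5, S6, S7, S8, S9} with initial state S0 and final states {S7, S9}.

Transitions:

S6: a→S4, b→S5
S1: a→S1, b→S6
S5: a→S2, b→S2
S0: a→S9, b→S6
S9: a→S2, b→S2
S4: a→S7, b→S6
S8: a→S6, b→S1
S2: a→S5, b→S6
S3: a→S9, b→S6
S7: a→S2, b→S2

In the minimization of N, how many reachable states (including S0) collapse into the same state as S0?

Reachable states from the start: {S0,S2,S4,S5,S6,S7,S9}. Unreachable: {S1,S3,S8} — drop them.
P0 = {S7,S9} | {S0,S2,S4,S5,S6}.
Split {S0,S2,S4,S5,S6} by δ(·,a) → {S2,S5,S6} and {S0,S4}.
On input a, block {S2,S5,S6} splits into {S2,S5} and {S6}.
Refine {S2,S5} on symbol b: members go to different blocks, giving {S2} and {S5}.
No further refinement is possible. Final partition (5 blocks): {S7,S9} | {S2} | {S0,S4} | {S6} | {S5}.
The equivalence class containing S0 is {S0,S4}, of size 2.

2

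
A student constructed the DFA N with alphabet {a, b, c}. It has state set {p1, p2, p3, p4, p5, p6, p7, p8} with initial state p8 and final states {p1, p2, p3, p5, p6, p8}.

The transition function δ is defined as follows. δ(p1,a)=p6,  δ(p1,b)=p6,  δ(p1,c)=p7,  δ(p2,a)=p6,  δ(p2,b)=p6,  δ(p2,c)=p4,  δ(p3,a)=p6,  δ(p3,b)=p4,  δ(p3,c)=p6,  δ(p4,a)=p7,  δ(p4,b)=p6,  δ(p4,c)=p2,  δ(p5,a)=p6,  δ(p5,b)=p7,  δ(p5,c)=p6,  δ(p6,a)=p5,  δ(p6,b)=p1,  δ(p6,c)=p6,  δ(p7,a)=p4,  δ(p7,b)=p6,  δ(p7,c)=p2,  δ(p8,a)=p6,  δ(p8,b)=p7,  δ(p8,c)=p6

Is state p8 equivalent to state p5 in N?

Yes

Reachable states from the start: {p1,p2,p4,p5,p6,p7,p8}. Unreachable: {p3} — drop them.
Initial partition by acceptance: {p1,p2,p5,p6,p8} | {p4,p7}.
On input b, block {p1,p2,p5,p6,p8} splits into {p1,p2,p6} and {p5,p8}.
Split {p1,p2,p6} by δ(·,a) → {p1,p2} and {p6}.
The partition is now stable with 4 blocks: {p1,p2} | {p4,p7} | {p5,p8} | {p6}.
p8 and p5 lie in the same block of the stable partition, so they are equivalent — no string distinguishes them.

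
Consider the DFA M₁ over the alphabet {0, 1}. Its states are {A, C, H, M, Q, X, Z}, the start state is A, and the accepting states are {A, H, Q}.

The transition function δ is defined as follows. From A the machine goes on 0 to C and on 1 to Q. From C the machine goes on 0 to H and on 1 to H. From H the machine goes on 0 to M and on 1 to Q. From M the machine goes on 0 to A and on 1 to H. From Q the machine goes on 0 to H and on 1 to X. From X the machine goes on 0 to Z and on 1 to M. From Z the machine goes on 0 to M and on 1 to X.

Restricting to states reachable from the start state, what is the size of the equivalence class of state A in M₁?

P0 = {A,H,Q} | {C,M,X,Z}.
Split {A,H,Q} by δ(·,0) → {A,H} and {Q}.
On input 0, block {C,M,X,Z} splits into {X,Z} and {C,M}.
Split {X,Z} by δ(·,0) → {Z} and {X}.
No further refinement is possible. Final partition (5 blocks): {A,H} | {Z} | {Q} | {C,M} | {X}.
The equivalence class containing A is {A,H}, of size 2.

2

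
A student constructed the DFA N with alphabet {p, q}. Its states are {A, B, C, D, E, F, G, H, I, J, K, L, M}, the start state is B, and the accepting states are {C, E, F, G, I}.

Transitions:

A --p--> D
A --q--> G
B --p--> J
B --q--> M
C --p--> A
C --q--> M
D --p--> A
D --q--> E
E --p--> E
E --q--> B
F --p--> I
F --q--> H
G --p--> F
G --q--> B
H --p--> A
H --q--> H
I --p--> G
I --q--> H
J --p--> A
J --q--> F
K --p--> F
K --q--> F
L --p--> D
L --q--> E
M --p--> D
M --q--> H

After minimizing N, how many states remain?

3

First remove the unreachable states {C,K,L}; 10 states remain.
Initial partition by acceptance: {E,F,G,I} | {A,B,D,H,J,M}.
On input q, block {A,B,D,H,J,M} splits into {A,D,J} and {B,H,M}.
No further refinement is possible. Final partition (3 blocks): {E,F,G,I} | {A,D,J} | {B,H,M}.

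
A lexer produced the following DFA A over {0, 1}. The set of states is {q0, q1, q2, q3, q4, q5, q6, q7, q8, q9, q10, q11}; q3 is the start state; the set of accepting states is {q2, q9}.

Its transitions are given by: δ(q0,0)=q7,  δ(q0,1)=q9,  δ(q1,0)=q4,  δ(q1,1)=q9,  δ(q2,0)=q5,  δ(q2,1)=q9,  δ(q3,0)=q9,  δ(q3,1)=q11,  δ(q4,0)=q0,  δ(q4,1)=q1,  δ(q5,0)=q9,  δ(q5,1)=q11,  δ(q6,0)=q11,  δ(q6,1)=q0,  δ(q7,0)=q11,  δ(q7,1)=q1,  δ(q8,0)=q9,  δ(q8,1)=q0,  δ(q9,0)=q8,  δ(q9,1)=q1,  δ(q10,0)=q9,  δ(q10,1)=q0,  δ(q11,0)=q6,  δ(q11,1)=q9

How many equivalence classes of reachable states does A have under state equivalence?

First remove the unreachable states {q2,q5,q10}; 9 states remain.
P0 = {q9} | {q0,q1,q3,q4,q6,q7,q8,q11}.
Split {q0,q1,q3,q4,q6,q7,q8,q11} by δ(·,0) → {q0,q1,q4,q6,q7,q11} and {q3,q8}.
Split {q0,q1,q4,q6,q7,q11} by δ(·,1) → {q0,q1,q11} and {q4,q6,q7}.
No further refinement is possible. Final partition (4 blocks): {q9} | {q0,q1,q11} | {q3,q8} | {q4,q6,q7}.

4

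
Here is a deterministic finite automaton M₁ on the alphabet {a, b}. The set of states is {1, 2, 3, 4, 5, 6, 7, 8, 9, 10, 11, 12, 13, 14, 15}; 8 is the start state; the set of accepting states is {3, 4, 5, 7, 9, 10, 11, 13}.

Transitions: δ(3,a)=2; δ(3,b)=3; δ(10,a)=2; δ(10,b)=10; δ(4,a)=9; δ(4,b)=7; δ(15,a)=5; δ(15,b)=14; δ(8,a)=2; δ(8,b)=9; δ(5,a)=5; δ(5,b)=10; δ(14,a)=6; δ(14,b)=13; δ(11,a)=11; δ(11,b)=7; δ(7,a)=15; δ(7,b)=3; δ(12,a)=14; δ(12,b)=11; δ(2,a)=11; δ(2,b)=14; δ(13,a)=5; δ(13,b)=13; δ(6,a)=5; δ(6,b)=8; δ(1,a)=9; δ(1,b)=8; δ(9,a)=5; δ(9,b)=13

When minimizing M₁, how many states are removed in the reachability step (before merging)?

3

No path from 8 leads to 1, 4, 12; the other 12 states are all reachable.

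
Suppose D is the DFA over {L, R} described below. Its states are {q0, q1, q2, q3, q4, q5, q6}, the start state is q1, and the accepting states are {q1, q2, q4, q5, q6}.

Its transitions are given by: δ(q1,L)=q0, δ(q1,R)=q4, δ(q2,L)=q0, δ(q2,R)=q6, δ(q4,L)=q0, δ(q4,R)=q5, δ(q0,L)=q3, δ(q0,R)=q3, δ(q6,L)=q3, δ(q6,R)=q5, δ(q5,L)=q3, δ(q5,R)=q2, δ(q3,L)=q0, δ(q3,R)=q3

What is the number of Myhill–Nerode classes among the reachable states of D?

2

Initial partition by acceptance: {q1,q2,q4,q5,q6} | {q0,q3}.
No further refinement is possible. Final partition (2 blocks): {q1,q2,q4,q5,q6} | {q0,q3}.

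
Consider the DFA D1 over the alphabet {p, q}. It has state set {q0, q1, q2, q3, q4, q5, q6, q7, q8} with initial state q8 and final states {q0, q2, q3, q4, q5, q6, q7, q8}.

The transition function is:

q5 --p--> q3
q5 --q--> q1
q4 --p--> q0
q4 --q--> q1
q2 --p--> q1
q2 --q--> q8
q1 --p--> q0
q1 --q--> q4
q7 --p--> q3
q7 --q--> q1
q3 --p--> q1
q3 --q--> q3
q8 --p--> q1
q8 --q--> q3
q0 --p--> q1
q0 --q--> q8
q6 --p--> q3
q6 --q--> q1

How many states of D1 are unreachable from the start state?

Starting at q8 and following transitions, the reachable set is {q0, q1, q3, q4, q8}. That leaves q2, q5, q6, q7 unreachable — 4 in total.

4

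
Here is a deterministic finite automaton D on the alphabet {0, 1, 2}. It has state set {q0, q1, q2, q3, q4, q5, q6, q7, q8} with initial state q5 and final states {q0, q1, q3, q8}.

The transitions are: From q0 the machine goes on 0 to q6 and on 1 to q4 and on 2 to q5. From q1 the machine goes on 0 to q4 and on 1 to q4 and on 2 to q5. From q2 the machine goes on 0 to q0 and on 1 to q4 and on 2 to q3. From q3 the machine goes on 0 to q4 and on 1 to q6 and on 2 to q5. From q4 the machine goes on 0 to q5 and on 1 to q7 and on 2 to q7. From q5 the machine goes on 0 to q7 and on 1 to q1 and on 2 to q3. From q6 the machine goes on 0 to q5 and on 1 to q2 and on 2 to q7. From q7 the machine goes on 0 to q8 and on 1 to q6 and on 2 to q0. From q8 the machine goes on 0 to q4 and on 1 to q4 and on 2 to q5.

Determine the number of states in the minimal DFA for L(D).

4

Every state is reachable, so we keep all 9.
Start with accepting vs non-accepting: {q0,q1,q3,q8} | {q2,q4,q5,q6,q7}.
On input 0, block {q2,q4,q5,q6,q7} splits into {q4,q5,q6} and {q2,q7}.
Refine {q4,q5,q6} on symbol 0: members go to different blocks, giving {q4,q6} and {q5}.
Stable partition: {q0,q1,q3,q8} | {q4,q6} | {q2,q7} | {q5} — 4 equivalence classes.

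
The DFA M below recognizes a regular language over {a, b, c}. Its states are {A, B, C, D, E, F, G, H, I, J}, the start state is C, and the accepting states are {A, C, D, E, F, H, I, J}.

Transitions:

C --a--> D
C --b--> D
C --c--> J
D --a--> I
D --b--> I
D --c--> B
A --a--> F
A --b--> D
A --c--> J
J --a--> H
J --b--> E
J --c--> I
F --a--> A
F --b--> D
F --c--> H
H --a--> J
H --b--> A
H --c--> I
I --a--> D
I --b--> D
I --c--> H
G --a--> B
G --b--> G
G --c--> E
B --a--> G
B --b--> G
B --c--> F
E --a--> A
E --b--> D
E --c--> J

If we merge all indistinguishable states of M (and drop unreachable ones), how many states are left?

5

Start with accepting vs non-accepting: {A,C,D,E,F,H,I,J} | {B,G}.
Refine {A,C,D,E,F,H,I,J} on symbol c: members go to different blocks, giving {A,C,E,F,H,I,J} and {D}.
Refine {A,C,E,F,H,I,J} on symbol a: members go to different blocks, giving {A,E,F,H,J} and {C,I}.
Split {A,E,F,H,J} by δ(·,b) → {A,E,F} and {H,J}.
Stable partition: {A,E,F} | {B,G} | {D} | {C,I} | {H,J} — 5 equivalence classes.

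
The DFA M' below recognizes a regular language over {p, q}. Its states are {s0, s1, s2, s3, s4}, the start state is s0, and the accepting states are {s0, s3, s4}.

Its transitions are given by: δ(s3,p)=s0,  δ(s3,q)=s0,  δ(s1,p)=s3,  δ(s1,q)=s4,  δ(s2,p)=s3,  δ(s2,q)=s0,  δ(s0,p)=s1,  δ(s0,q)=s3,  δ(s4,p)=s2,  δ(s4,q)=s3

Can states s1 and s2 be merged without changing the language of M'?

P0 = {s0,s3,s4} | {s1,s2}.
Refine {s0,s3,s4} on symbol p: members go to different blocks, giving {s0,s4} and {s3}.
No further refinement is possible. Final partition (3 blocks): {s0,s4} | {s1,s2} | {s3}.
s1 and s2 lie in the same block of the stable partition, so they are equivalent — no string distinguishes them.

Yes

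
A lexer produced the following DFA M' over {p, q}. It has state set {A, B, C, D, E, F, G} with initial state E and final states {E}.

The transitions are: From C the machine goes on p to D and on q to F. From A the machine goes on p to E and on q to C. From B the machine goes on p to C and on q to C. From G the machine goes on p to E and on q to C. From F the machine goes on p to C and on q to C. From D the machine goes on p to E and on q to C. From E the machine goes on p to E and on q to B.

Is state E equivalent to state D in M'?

No

Reachable states from the start: {B,C,D,E,F}. Unreachable: {A,G} — drop them.
Start with accepting vs non-accepting: {E} | {B,C,D,F}.
Split {B,C,D,F} by δ(·,p) → {B,C,F} and {D}.
Split {B,C,F} by δ(·,p) → {B,F} and {C}.
No further refinement is possible. Final partition (4 blocks): {E} | {B,F} | {D} | {C}.
E and D end up in different blocks, so they are distinguishable. For instance, the string 'ε' is accepted from only E.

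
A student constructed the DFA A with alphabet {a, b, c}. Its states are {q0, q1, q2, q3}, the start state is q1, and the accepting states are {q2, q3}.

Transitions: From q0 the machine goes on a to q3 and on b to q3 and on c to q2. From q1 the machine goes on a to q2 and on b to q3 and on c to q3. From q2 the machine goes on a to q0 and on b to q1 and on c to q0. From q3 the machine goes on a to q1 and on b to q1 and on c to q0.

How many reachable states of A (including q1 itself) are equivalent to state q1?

Initial partition by acceptance: {q2,q3} | {q0,q1}.
The partition is now stable with 2 blocks: {q2,q3} | {q0,q1}.
The equivalence class containing q1 is {q0,q1}, of size 2.

2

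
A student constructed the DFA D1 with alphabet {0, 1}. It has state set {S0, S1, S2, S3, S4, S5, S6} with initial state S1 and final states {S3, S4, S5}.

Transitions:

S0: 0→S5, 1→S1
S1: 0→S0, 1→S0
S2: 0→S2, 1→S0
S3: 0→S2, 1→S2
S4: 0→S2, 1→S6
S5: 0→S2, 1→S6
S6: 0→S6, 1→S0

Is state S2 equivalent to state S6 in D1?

States {S3,S4} cannot be reached from the start state, so discard them.
P0 = {S5} | {S0,S1,S2,S6}.
Refine {S0,S1,S2,S6} on symbol 0: members go to different blocks, giving {S1,S2,S6} and {S0}.
Split {S1,S2,S6} by δ(·,0) → {S2,S6} and {S1}.
Stable partition: {S5} | {S2,S6} | {S0} | {S1} — 4 equivalence classes.
S2 and S6 lie in the same block of the stable partition, so they are equivalent — no string distinguishes them.

Yes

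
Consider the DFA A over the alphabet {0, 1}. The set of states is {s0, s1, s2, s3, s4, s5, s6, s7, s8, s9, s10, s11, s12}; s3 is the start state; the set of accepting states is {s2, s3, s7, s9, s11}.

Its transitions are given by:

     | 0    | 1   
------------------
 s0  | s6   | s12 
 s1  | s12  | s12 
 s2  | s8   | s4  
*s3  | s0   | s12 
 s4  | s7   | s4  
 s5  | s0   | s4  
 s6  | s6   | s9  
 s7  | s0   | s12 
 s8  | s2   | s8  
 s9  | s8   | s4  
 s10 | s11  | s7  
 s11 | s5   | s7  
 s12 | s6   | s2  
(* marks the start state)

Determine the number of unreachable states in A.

BFS from s3 reaches {s0, s2, s3, s4, s6, s7, s8, s9, s12}; the 4 state(s) s1, s5, s10, s11 are never visited.

4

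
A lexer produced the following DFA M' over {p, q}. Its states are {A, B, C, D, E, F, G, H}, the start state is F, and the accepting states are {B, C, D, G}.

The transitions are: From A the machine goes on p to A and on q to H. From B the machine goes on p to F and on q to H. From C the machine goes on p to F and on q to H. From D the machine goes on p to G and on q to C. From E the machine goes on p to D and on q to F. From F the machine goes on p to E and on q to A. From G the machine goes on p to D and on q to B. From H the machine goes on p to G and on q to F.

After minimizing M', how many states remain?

5

Every state is reachable, so we keep all 8.
P0 = {B,C,D,G} | {A,E,F,H}.
On input p, block {B,C,D,G} splits into {B,C} and {D,G}.
Refine {A,E,F,H} on symbol p: members go to different blocks, giving {A,F} and {E,H}.
On input p, block {A,F} splits into {A} and {F}.
No further refinement is possible. Final partition (5 blocks): {B,C} | {A} | {D,G} | {E,H} | {F}.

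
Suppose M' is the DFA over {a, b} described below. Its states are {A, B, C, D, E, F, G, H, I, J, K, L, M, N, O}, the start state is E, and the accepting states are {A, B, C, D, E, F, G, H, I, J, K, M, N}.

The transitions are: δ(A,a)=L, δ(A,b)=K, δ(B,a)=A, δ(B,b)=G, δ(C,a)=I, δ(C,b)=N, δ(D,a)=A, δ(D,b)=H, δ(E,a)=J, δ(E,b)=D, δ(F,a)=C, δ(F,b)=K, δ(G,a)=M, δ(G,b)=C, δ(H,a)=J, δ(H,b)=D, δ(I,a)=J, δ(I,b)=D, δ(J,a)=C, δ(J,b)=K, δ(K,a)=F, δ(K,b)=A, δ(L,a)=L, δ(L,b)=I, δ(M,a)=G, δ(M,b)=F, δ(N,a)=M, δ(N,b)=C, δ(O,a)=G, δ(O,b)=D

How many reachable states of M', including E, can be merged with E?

3

States {B,O} cannot be reached from the start state, so discard them.
Start with accepting vs non-accepting: {A,C,D,E,F,G,H,I,J,K,M,N} | {L}.
On input a, block {A,C,D,E,F,G,H,I,J,K,M,N} splits into {C,D,E,F,G,H,I,J,K,M,N} and {A}.
Split {C,D,E,F,G,H,I,J,K,M,N} by δ(·,a) → {C,E,F,G,H,I,J,K,M,N} and {D}.
On input b, block {C,E,F,G,H,I,J,K,M,N} splits into {C,F,G,J,M,N} and {E,H,I} and {K}.
Refine {C,F,G,J,M,N} on symbol a: members go to different blocks, giving {F,G,J,M,N} and {C}.
On input a, block {F,G,J,M,N} splits into {G,M,N} and {F,J}.
Split {G,M,N} by δ(·,b) → {G,N} and {M}.
Stable partition: {G,N} | {L} | {A} | {D} | {E,H,I} | {K} | {C} | {F,J} | {M} — 9 equivalence classes.
State E belongs to the block {E,H,I}, which has 3 states.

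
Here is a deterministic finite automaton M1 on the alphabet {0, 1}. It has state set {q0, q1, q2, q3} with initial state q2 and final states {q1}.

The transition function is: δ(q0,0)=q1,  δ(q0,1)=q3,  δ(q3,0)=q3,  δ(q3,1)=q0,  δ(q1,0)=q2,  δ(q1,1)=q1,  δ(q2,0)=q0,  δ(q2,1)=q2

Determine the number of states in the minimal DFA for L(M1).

Start with accepting vs non-accepting: {q1} | {q0,q2,q3}.
Split {q0,q2,q3} by δ(·,0) → {q2,q3} and {q0}.
On input 0, block {q2,q3} splits into {q2} and {q3}.
Stable partition: {q1} | {q2} | {q0} | {q3} — 4 equivalence classes.

4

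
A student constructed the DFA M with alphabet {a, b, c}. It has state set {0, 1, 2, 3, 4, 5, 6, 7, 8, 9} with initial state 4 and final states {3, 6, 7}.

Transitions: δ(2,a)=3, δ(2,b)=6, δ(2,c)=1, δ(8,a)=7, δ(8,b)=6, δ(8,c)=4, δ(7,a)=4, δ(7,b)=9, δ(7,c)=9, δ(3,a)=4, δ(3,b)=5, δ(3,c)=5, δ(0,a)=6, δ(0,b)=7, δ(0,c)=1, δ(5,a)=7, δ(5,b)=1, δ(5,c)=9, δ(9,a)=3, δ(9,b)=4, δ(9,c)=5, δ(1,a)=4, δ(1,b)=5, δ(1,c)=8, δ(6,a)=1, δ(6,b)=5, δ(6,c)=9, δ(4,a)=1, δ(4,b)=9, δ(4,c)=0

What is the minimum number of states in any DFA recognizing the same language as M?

4

First remove the unreachable states {2}; 9 states remain.
P0 = {3,6,7} | {0,1,4,5,8,9}.
Refine {0,1,4,5,8,9} on symbol a: members go to different blocks, giving {0,5,8,9} and {1,4}.
Split {0,5,8,9} by δ(·,b) → {0,8} and {5,9}.
No further refinement is possible. Final partition (4 blocks): {3,6,7} | {0,8} | {1,4} | {5,9}.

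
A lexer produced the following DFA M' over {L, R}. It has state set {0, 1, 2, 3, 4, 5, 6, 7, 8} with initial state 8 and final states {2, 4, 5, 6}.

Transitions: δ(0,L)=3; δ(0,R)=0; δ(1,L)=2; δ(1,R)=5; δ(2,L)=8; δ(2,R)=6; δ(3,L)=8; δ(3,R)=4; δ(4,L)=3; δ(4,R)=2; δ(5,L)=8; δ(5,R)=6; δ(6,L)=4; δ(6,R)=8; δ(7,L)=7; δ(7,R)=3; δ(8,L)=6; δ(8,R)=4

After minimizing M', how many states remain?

5

Reachable states from the start: {2,3,4,6,8}. Unreachable: {0,1,5,7} — drop them.
Start with accepting vs non-accepting: {2,4,6} | {3,8}.
Split {2,4,6} by δ(·,L) → {2,4} and {6}.
Split {2,4} by δ(·,R) → {2} and {4}.
Split {3,8} by δ(·,L) → {3} and {8}.
Stable partition: {2} | {3} | {6} | {4} | {8} — 5 equivalence classes.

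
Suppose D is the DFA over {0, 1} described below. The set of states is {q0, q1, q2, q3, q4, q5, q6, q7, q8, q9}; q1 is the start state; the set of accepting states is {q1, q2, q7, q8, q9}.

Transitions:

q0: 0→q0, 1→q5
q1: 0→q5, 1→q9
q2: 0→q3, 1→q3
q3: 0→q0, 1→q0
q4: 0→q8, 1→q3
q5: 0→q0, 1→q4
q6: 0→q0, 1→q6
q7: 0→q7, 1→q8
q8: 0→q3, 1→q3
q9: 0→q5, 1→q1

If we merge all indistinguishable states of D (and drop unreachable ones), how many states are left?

6

States {q2,q6,q7} cannot be reached from the start state, so discard them.
P0 = {q1,q8,q9} | {q0,q3,q4,q5}.
Split {q1,q8,q9} by δ(·,1) → {q1,q9} and {q8}.
Split {q0,q3,q4,q5} by δ(·,0) → {q0,q3,q5} and {q4}.
On input 1, block {q0,q3,q5} splits into {q0,q3} and {q5}.
Refine {q0,q3} on symbol 1: members go to different blocks, giving {q0} and {q3}.
Stable partition: {q1,q9} | {q0} | {q8} | {q4} | {q5} | {q3} — 6 equivalence classes.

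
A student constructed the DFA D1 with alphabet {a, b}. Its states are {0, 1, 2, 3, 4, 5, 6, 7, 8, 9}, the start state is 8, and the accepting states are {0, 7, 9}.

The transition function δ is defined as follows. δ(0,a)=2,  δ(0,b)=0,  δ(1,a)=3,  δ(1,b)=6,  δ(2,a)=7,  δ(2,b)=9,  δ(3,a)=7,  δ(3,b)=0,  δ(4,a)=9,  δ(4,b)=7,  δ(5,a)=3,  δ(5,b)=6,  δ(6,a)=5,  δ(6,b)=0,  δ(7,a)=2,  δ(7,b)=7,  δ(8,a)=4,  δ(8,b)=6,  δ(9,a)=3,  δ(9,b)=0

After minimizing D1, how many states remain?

4

Reachable states from the start: {0,2,3,4,5,6,7,8,9}. Unreachable: {1} — drop them.
P0 = {0,7,9} | {2,3,4,5,6,8}.
Refine {2,3,4,5,6,8} on symbol a: members go to different blocks, giving {2,3,4} and {5,6,8}.
On input a, block {5,6,8} splits into {5,8} and {6}.
The partition is now stable with 4 blocks: {0,7,9} | {2,3,4} | {5,8} | {6}.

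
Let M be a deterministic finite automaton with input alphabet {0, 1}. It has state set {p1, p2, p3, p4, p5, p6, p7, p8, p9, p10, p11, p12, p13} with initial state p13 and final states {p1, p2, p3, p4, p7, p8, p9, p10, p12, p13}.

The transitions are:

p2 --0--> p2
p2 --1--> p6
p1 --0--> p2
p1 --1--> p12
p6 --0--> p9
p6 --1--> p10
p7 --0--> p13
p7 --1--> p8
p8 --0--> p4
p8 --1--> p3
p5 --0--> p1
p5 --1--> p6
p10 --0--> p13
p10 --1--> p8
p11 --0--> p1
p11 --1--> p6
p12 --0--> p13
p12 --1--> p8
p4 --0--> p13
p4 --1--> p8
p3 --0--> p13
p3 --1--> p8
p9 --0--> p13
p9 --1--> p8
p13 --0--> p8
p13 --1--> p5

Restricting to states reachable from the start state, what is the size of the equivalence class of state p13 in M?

1

First remove the unreachable states {p7,p11}; 11 states remain.
P0 = {p1,p2,p3,p4,p8,p9,p10,p12,p13} | {p5,p6}.
On input 1, block {p1,p2,p3,p4,p8,p9,p10,p12,p13} splits into {p1,p3,p4,p8,p9,p10,p12} and {p2,p13}.
Refine {p1,p3,p4,p8,p9,p10,p12} on symbol 0: members go to different blocks, giving {p1,p3,p4,p9,p10,p12} and {p8}.
On input 1, block {p1,p3,p4,p9,p10,p12} splits into {p3,p4,p9,p10,p12} and {p1}.
On input 0, block {p5,p6} splits into {p5} and {p6}.
Refine {p2,p13} on symbol 0: members go to different blocks, giving {p2} and {p13}.
The partition is now stable with 7 blocks: {p3,p4,p9,p10,p12} | {p5} | {p2} | {p8} | {p1} | {p6} | {p13}.
State p13 belongs to the block {p13}, which has 1 states.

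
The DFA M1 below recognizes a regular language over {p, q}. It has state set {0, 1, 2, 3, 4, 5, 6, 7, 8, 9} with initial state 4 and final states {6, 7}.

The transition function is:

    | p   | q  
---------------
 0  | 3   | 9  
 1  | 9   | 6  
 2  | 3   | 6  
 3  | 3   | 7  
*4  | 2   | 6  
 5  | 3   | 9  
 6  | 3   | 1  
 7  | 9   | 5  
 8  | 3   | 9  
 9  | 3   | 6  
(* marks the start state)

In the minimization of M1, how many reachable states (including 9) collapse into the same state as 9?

2

First remove the unreachable states {0,8}; 8 states remain.
P0 = {6,7} | {1,2,3,4,5,9}.
On input q, block {1,2,3,4,5,9} splits into {1,2,3,4,9} and {5}.
On input q, block {6,7} splits into {6} and {7}.
On input q, block {1,2,3,4,9} splits into {1,2,4,9} and {3}.
Refine {1,2,4,9} on symbol p: members go to different blocks, giving {1,4} and {2,9}.
Stable partition: {6} | {1,4} | {5} | {7} | {3} | {2,9} — 6 equivalence classes.
The equivalence class containing 9 is {2,9}, of size 2.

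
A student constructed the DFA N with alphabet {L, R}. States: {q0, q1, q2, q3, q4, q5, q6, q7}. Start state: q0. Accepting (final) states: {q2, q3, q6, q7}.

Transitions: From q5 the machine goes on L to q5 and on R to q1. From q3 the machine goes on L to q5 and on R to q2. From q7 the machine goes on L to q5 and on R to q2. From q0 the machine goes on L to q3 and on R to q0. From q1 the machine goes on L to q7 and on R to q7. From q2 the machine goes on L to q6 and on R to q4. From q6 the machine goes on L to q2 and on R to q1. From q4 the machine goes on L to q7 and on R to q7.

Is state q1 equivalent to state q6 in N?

No

Every state is reachable, so we keep all 8.
Initial partition by acceptance: {q2,q3,q6,q7} | {q0,q1,q4,q5}.
Split {q2,q3,q6,q7} by δ(·,L) → {q2,q6} and {q3,q7}.
Split {q0,q1,q4,q5} by δ(·,L) → {q0,q1,q4} and {q5}.
Split {q0,q1,q4} by δ(·,R) → {q1,q4} and {q0}.
No further refinement is possible. Final partition (5 blocks): {q2,q6} | {q1,q4} | {q3,q7} | {q5} | {q0}.
q1 and q6 end up in different blocks, so they are distinguishable. For instance, the string 'ε' is accepted from only q6.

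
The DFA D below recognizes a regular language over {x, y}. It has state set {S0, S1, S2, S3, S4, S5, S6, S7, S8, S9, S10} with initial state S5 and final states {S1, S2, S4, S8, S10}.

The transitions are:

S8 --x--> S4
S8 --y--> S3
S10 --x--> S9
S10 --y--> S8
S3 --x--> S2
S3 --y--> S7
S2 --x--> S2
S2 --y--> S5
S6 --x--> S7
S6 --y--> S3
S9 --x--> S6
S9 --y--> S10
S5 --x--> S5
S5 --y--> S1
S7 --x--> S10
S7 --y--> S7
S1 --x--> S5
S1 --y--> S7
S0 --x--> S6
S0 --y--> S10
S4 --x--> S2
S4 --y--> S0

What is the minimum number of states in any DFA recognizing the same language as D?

10

P0 = {S1,S2,S4,S8,S10} | {S0,S3,S5,S6,S7,S9}.
On input x, block {S1,S2,S4,S8,S10} splits into {S2,S4,S8} and {S1,S10}.
On input x, block {S0,S3,S5,S6,S7,S9} splits into {S0,S5,S6,S9} and {S3} and {S7}.
On input y, block {S2,S4,S8} splits into {S2,S4} and {S8}.
On input x, block {S0,S5,S6,S9} splits into {S0,S5,S9} and {S6}.
Refine {S0,S5,S9} on symbol x: members go to different blocks, giving {S0,S9} and {S5}.
Refine {S2,S4} on symbol y: members go to different blocks, giving {S2} and {S4}.
Refine {S1,S10} on symbol x: members go to different blocks, giving {S1} and {S10}.
The partition is now stable with 10 blocks: {S2} | {S0,S9} | {S1} | {S3} | {S7} | {S8} | {S6} | {S5} | {S4} | {S10}.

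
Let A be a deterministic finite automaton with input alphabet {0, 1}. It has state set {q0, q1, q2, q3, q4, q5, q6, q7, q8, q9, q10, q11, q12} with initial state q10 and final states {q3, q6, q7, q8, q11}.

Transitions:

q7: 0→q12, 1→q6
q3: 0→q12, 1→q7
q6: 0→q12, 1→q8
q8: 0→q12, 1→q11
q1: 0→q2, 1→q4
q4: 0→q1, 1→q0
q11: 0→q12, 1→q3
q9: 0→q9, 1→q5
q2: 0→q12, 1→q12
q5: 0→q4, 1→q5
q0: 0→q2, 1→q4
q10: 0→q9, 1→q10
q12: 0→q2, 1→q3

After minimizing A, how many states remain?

8

Start with accepting vs non-accepting: {q3,q6,q7,q8,q11} | {q0,q1,q2,q4,q5,q9,q10,q12}.
Refine {q0,q1,q2,q4,q5,q9,q10,q12} on symbol 1: members go to different blocks, giving {q0,q1,q2,q4,q5,q9,q10} and {q12}.
Split {q0,q1,q2,q4,q5,q9,q10} by δ(·,0) → {q0,q1,q4,q5,q9,q10} and {q2}.
Refine {q0,q1,q4,q5,q9,q10} on symbol 0: members go to different blocks, giving {q4,q5,q9,q10} and {q0,q1}.
On input 0, block {q4,q5,q9,q10} splits into {q5,q9,q10} and {q4}.
Split {q5,q9,q10} by δ(·,0) → {q9,q10} and {q5}.
Split {q9,q10} by δ(·,1) → {q9} and {q10}.
No further refinement is possible. Final partition (8 blocks): {q3,q6,q7,q8,q11} | {q9} | {q12} | {q2} | {q0,q1} | {q4} | {q5} | {q10}.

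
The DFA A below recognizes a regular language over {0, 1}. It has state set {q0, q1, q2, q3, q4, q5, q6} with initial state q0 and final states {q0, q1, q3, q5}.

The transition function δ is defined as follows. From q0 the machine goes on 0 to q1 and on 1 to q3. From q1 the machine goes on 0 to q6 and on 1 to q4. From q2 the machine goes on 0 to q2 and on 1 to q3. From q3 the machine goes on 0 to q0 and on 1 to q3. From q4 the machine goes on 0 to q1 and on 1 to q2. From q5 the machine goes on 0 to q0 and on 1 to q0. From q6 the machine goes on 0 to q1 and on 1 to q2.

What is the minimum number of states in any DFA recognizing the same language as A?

5

States {q5} cannot be reached from the start state, so discard them.
P0 = {q0,q1,q3} | {q2,q4,q6}.
Split {q0,q1,q3} by δ(·,0) → {q0,q3} and {q1}.
Refine {q0,q3} on symbol 0: members go to different blocks, giving {q0} and {q3}.
Split {q2,q4,q6} by δ(·,0) → {q4,q6} and {q2}.
The partition is now stable with 5 blocks: {q0} | {q4,q6} | {q1} | {q3} | {q2}.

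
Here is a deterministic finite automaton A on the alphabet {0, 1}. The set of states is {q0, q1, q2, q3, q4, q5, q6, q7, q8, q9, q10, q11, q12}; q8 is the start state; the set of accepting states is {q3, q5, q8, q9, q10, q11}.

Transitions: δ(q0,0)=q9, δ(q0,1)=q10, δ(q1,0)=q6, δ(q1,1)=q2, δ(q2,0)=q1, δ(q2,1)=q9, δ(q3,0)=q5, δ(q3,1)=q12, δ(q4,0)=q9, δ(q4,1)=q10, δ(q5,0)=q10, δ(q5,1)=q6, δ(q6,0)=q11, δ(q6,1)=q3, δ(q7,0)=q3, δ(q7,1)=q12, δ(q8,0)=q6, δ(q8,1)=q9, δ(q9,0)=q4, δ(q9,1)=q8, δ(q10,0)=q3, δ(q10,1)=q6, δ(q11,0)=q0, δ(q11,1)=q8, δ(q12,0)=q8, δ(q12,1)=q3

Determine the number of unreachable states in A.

3

Starting at q8 and following transitions, the reachable set is {q0, q3, q4, q5, q6, q8, q9, q10, q11, q12}. That leaves q1, q2, q7 unreachable — 3 in total.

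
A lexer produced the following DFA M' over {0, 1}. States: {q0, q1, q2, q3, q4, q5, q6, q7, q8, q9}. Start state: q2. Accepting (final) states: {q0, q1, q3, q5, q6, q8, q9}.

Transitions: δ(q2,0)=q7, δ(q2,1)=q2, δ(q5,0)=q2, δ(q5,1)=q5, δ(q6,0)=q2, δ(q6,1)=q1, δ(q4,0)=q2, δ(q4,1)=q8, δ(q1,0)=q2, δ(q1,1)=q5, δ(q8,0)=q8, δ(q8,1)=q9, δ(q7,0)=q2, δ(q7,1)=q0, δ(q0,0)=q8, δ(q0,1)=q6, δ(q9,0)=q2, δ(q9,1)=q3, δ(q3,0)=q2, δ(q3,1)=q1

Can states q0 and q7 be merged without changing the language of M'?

No

First remove the unreachable states {q4}; 9 states remain.
Start with accepting vs non-accepting: {q0,q1,q3,q5,q6,q8,q9} | {q2,q7}.
Refine {q0,q1,q3,q5,q6,q8,q9} on symbol 0: members go to different blocks, giving {q1,q3,q5,q6,q9} and {q0,q8}.
On input 1, block {q2,q7} splits into {q2} and {q7}.
No further refinement is possible. Final partition (4 blocks): {q1,q3,q5,q6,q9} | {q2} | {q0,q8} | {q7}.
q0 and q7 end up in different blocks, so they are distinguishable. For instance, the string 'ε' is accepted from only q0.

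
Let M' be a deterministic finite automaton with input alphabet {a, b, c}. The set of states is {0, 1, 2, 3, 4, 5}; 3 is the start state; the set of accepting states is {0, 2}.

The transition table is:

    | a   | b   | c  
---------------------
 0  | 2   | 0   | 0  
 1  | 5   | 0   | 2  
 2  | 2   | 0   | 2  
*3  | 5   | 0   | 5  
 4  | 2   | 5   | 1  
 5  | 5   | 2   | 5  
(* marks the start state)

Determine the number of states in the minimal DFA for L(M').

2

States {1,4} cannot be reached from the start state, so discard them.
P0 = {0,2} | {3,5}.
Stable partition: {0,2} | {3,5} — 2 equivalence classes.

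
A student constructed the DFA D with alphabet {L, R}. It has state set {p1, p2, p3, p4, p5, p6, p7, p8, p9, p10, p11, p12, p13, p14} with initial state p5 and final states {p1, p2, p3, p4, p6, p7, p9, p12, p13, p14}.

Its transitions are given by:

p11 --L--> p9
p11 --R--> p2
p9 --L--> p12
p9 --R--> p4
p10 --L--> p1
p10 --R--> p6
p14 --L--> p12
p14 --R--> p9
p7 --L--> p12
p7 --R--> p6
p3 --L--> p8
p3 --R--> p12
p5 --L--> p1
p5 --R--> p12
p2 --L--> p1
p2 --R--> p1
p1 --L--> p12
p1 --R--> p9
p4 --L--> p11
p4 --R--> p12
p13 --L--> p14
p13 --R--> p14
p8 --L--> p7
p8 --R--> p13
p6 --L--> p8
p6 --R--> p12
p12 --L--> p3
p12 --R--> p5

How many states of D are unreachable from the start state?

1

No path from p5 leads to p10; the other 13 states are all reachable.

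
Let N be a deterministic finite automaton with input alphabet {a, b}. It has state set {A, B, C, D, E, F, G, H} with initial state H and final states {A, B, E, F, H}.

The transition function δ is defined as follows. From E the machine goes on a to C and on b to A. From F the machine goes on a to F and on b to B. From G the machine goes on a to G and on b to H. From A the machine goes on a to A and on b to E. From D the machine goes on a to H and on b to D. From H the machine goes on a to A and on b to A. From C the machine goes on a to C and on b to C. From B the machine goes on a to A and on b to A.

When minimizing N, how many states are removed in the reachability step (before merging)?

4

BFS from H reaches {A, C, E, H}; the 4 state(s) B, D, F, G are never visited.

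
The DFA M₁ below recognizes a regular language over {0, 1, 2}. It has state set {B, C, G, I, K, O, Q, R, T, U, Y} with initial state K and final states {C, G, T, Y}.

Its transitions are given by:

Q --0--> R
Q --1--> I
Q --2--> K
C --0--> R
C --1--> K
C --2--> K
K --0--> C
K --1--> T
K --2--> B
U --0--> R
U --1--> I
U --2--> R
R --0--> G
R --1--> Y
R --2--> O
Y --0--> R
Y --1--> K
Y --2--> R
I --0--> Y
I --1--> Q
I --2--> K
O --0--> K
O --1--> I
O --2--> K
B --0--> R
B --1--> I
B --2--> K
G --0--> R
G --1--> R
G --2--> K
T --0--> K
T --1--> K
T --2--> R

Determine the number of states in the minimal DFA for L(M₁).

4

Reachable states from the start: {B,C,G,I,K,O,Q,R,T,Y}. Unreachable: {U} — drop them.
Start with accepting vs non-accepting: {C,G,T,Y} | {B,I,K,O,Q,R}.
Refine {B,I,K,O,Q,R} on symbol 0: members go to different blocks, giving {B,O,Q} and {I,K,R}.
Split {I,K,R} by δ(·,1) → {K,R} and {I}.
No further refinement is possible. Final partition (4 blocks): {C,G,T,Y} | {B,O,Q} | {K,R} | {I}.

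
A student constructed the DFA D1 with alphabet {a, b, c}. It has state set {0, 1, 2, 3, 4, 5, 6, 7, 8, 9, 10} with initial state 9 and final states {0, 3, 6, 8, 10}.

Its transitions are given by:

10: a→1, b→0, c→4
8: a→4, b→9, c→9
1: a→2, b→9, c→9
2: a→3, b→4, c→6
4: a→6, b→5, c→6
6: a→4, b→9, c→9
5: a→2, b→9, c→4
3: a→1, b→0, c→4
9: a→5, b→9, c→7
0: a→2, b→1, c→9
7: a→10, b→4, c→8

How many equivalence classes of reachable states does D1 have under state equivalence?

8

Every state is reachable, so we keep all 11.
Initial partition by acceptance: {0,3,6,8,10} | {1,2,4,5,7,9}.
Refine {0,3,6,8,10} on symbol b: members go to different blocks, giving {0,6,8} and {3,10}.
Refine {1,2,4,5,7,9} on symbol a: members go to different blocks, giving {1,5,9} and {2,7} and {4}.
Refine {0,6,8} on symbol a: members go to different blocks, giving {6,8} and {0}.
On input a, block {1,5,9} splits into {1,5} and {9}.
On input c, block {1,5} splits into {1} and {5}.
No further refinement is possible. Final partition (8 blocks): {6,8} | {1} | {3,10} | {2,7} | {4} | {0} | {9} | {5}.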